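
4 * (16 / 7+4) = 176 / 7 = 25.14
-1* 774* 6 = -4644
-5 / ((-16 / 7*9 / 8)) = 35 / 18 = 1.94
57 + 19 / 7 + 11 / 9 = 60.94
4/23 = 0.17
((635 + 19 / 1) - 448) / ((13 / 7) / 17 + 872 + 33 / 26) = 637364 / 2702233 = 0.24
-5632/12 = -469.33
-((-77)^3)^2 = -208422380089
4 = 4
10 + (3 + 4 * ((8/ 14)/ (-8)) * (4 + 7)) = 69/ 7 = 9.86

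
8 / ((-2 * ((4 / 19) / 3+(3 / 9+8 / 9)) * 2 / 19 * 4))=-3249 / 442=-7.35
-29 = -29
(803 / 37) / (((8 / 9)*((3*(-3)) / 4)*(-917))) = 803 / 67858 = 0.01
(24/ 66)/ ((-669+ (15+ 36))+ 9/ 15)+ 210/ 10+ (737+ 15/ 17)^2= 5343405770005/ 9813573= 544491.37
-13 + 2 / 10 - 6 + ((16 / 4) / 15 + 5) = -203 / 15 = -13.53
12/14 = 6/7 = 0.86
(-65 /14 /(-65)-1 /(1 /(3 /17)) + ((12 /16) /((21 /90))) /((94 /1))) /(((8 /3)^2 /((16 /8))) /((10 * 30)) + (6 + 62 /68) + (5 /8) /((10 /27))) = -4279500 /520149329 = -0.01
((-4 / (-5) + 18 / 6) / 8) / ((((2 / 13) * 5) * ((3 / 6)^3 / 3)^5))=4916920.32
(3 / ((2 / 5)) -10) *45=-225 / 2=-112.50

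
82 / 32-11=-135 / 16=-8.44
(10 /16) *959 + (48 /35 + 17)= 172969 /280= 617.75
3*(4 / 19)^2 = 48 / 361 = 0.13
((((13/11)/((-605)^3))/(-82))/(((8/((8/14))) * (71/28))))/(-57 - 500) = -13/3949628151627125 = -0.00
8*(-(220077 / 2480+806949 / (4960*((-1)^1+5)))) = -513513 / 496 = -1035.31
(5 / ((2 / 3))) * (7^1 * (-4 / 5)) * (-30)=1260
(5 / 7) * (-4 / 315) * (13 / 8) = -13 / 882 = -0.01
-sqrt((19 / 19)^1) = -1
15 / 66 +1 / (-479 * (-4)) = 4801 / 21076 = 0.23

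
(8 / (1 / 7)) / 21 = 8 / 3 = 2.67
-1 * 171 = -171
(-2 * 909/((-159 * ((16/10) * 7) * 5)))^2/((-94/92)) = -2111607/51753016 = -0.04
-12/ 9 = -4/ 3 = -1.33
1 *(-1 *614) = -614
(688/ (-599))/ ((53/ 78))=-53664/ 31747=-1.69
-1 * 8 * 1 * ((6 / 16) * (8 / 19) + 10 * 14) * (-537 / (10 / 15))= 17160372 / 19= 903177.47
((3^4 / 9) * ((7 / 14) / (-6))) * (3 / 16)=-9 / 64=-0.14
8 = 8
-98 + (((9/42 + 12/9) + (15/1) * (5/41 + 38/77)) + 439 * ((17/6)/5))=2550006/15785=161.55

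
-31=-31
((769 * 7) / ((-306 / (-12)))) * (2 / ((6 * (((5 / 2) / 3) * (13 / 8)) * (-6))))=-86128 / 9945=-8.66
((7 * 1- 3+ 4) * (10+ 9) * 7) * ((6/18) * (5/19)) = 280/3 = 93.33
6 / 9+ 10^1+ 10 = 62 / 3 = 20.67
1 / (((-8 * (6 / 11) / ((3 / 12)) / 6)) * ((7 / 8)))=-11 / 28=-0.39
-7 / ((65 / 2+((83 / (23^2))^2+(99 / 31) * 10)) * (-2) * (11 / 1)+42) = 0.01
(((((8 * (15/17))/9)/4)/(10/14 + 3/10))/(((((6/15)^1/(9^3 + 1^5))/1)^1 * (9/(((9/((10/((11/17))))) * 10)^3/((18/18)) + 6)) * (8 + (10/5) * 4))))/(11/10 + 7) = 532172965625/8645926878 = 61.55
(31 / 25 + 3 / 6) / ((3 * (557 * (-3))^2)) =29 / 139612050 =0.00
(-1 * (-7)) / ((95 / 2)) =14 / 95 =0.15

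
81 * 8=648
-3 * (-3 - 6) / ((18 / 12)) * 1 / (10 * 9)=1 / 5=0.20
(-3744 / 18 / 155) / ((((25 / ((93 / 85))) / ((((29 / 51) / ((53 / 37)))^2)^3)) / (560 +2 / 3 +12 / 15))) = -2673479780245273226647264 / 20719306609281505889353125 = -0.13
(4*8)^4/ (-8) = -131072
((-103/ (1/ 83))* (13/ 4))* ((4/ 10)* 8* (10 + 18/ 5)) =-30229264/ 25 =-1209170.56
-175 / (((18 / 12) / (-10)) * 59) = 3500 / 177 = 19.77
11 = 11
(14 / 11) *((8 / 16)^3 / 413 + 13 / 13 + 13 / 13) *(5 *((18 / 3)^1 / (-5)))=-19827 / 1298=-15.28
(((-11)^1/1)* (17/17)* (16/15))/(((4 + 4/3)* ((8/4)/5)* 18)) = -11/36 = -0.31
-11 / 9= -1.22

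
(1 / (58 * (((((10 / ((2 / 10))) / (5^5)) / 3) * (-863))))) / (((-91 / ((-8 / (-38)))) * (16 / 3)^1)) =0.00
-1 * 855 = -855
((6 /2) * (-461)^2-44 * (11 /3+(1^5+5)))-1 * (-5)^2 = 1911338 /3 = 637112.67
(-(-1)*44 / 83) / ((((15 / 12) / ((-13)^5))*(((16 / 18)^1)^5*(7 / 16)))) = -241169283927 / 371840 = -648583.49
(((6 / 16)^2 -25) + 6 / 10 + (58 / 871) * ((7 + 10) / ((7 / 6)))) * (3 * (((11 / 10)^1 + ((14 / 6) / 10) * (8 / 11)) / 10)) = -19038476329 / 2146144000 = -8.87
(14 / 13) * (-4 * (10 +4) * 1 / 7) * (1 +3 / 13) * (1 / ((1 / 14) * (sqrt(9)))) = -25088 / 507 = -49.48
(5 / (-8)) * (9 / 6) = -15 / 16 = -0.94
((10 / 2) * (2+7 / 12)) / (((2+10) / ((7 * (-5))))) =-5425 / 144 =-37.67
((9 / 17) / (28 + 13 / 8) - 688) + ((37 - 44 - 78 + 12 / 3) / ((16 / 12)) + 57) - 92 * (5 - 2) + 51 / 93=-161067043 / 166532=-967.18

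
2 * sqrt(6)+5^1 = 2 * sqrt(6)+5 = 9.90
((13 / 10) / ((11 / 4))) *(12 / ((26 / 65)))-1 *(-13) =299 / 11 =27.18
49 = 49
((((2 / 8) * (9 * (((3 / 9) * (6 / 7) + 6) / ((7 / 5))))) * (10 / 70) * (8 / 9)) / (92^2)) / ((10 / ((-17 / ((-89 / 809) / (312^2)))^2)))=4928854022579874816 / 1437241687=3429384262.34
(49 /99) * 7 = 343 /99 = 3.46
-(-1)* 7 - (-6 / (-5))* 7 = -7 / 5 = -1.40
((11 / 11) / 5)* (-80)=-16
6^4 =1296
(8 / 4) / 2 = 1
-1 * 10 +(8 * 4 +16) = 38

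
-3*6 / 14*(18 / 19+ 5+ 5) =-1872 / 133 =-14.08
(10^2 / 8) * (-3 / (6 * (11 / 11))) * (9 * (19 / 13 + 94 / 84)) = -105675 / 728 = -145.16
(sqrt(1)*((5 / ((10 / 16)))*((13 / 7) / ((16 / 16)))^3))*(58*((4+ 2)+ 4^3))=10194080 / 49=208042.45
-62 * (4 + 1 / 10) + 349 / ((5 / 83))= 27696 / 5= 5539.20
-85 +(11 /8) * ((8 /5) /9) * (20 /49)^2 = -84.96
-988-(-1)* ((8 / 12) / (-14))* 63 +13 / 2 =-1969 / 2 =-984.50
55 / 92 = 0.60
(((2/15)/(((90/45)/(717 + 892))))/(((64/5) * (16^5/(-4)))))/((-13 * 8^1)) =1609/5234491392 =0.00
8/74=4/37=0.11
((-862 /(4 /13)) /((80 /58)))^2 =26402025169 /6400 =4125316.43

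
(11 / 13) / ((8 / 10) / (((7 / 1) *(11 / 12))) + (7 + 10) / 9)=38115 / 90701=0.42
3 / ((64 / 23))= 69 / 64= 1.08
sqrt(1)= 1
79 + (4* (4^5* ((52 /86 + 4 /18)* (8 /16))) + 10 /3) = 687223 /387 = 1775.77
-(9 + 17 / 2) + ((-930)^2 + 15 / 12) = 3459535 / 4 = 864883.75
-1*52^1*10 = -520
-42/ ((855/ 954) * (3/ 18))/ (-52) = 6678/ 1235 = 5.41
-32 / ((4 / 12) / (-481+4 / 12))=46144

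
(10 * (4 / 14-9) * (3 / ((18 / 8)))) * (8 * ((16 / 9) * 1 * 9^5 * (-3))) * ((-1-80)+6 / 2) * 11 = -1758154844160 / 7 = -251164977737.14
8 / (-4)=-2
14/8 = 7/4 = 1.75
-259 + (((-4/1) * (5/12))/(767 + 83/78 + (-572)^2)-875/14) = -16448108083/51160522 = -321.50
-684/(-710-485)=684/1195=0.57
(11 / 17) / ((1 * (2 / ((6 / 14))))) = 0.14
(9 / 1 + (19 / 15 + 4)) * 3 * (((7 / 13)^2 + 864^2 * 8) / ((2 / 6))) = 647946615522 / 845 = 766800728.43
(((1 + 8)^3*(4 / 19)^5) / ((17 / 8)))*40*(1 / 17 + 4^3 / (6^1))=43555553280 / 715592611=60.87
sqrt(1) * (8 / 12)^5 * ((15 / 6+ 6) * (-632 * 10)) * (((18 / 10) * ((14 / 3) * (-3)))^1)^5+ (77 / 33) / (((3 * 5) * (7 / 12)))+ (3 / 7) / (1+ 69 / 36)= 6605105590482032 / 91875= 71892305746.74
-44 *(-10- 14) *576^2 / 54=6488064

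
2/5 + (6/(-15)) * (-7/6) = 13/15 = 0.87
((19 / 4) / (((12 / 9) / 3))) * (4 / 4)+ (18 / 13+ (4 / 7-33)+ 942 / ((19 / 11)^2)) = 155258113 / 525616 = 295.38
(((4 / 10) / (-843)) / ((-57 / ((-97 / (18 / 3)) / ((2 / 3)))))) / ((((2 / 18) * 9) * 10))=-97 / 4805100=-0.00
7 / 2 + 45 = 97 / 2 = 48.50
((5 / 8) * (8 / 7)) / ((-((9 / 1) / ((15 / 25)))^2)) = -1 / 315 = -0.00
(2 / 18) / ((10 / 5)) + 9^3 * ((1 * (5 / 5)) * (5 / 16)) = 32813 / 144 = 227.87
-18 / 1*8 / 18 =-8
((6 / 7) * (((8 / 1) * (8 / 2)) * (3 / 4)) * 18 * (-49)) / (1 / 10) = -181440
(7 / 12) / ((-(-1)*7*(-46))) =-1 / 552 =-0.00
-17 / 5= -3.40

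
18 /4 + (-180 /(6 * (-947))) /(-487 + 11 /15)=31082931 /6907418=4.50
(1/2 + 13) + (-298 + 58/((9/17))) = -174.94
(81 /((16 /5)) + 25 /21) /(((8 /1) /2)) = 8905 /1344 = 6.63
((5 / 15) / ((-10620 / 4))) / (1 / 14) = -14 / 7965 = -0.00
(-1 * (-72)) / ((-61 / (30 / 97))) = -2160 / 5917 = -0.37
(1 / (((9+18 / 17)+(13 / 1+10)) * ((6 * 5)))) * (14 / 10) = 119 / 84300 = 0.00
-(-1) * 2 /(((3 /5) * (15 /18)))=4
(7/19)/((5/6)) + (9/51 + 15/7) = 31218/11305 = 2.76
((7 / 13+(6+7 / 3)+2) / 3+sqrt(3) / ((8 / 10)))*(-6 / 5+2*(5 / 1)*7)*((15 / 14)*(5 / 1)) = 3225*sqrt(3) / 7+364640 / 273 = 2133.66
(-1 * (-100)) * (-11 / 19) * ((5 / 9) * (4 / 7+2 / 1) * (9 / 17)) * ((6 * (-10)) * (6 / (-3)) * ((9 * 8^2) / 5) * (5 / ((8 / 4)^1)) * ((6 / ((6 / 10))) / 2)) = -7566209.64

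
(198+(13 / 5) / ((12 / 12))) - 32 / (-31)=31253 / 155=201.63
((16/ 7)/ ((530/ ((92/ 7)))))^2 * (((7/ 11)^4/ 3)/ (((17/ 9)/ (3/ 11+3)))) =0.00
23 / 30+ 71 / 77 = 3901 / 2310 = 1.69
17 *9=153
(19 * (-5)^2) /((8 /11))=653.12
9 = 9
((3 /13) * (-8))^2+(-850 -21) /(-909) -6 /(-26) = 706234 /153621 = 4.60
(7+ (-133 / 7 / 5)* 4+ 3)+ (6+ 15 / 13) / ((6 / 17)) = 1959 / 130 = 15.07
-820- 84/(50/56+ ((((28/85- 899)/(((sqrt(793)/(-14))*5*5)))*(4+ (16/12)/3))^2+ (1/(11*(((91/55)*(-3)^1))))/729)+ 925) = -52034465185434620620/63455766349498891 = -820.01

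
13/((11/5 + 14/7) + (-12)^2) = 5/57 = 0.09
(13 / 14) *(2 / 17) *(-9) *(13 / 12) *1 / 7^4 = -507 / 1142876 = -0.00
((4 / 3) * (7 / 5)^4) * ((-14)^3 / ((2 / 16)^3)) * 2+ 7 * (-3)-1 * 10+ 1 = -26985913274 / 1875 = -14392487.08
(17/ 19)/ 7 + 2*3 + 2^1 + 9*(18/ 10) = 16178/ 665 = 24.33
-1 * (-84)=84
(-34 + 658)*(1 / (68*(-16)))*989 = -38571 / 68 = -567.22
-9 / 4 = -2.25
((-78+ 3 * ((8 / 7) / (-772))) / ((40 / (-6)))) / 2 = 39519 / 6755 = 5.85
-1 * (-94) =94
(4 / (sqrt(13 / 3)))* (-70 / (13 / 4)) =-41.39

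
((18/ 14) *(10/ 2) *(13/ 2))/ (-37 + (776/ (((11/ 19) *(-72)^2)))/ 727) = -1515751380/ 1342139603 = -1.13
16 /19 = 0.84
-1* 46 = -46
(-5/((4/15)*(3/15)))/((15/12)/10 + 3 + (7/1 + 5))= -750/121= -6.20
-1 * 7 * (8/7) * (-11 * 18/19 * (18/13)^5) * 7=20951529984/7054567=2969.92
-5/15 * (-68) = 68/3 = 22.67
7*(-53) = -371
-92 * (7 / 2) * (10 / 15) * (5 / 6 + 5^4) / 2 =-604555 / 9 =-67172.78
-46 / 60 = -23 / 30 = -0.77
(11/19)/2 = 11/38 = 0.29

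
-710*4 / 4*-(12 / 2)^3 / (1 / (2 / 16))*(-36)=-690120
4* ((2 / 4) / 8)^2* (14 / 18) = 7 / 576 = 0.01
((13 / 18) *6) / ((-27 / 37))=-481 / 81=-5.94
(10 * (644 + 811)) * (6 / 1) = 87300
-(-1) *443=443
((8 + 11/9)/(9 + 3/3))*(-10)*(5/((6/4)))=-830/27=-30.74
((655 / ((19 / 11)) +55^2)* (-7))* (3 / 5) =-271656 / 19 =-14297.68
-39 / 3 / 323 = -13 / 323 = -0.04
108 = 108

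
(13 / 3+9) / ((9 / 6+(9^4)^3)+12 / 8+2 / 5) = 100 / 2118221523633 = 0.00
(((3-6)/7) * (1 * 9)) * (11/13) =-297/91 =-3.26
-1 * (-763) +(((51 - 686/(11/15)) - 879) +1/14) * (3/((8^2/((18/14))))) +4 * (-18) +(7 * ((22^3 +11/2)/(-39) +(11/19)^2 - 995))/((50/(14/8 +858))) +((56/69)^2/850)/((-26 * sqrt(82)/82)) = -14945418382267/98313600 - 784 * sqrt(82)/26304525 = -152017.81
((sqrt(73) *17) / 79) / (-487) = -17 *sqrt(73) / 38473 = -0.00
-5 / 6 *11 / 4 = -55 / 24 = -2.29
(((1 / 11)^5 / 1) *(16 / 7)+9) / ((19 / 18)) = 182632122 / 21419783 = 8.53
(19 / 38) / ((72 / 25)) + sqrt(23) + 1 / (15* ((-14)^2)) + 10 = sqrt(23) + 358937 / 35280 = 14.97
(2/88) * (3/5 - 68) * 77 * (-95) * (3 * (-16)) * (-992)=533549184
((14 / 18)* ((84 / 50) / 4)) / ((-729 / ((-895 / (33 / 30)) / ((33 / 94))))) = 824474 / 793881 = 1.04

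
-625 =-625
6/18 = 1/3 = 0.33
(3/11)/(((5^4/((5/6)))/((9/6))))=3/5500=0.00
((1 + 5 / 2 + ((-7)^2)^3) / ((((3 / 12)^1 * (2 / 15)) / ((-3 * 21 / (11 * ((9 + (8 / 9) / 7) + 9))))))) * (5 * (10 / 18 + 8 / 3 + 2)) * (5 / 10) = -365787505125 / 25124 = -14559286.15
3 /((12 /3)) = 3 /4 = 0.75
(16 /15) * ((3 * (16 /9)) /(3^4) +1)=4144 /3645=1.14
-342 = -342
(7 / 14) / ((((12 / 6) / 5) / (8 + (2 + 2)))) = 15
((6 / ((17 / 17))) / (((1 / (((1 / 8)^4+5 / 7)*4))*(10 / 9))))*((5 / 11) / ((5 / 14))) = 553149 / 28160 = 19.64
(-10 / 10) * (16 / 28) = -4 / 7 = -0.57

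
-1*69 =-69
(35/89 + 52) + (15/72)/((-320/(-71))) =7168687/136704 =52.44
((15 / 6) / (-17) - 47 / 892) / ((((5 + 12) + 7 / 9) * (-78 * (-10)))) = -699 / 48524800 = -0.00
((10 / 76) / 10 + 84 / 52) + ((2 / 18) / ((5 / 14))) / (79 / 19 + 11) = 2639431 / 1600560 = 1.65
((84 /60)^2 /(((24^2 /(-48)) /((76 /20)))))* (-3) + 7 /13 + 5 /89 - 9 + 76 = 40180667 /578500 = 69.46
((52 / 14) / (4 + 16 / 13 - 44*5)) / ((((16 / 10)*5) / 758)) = -64051 / 39088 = -1.64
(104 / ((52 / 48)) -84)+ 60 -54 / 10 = 333 / 5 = 66.60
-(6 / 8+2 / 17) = -59 / 68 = -0.87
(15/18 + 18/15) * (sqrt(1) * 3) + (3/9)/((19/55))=4027/570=7.06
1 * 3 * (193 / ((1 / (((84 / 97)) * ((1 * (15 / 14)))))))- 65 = 472.22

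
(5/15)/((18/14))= 7/27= 0.26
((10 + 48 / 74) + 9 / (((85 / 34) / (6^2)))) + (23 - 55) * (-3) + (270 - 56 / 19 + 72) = 2022184 / 3515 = 575.30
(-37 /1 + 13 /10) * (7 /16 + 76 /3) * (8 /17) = -8659 /20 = -432.95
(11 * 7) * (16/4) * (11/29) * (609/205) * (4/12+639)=45487288/205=221889.21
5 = 5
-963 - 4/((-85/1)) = -81851/85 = -962.95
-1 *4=-4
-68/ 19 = -3.58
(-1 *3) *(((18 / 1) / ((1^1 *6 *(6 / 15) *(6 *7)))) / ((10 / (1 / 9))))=-0.01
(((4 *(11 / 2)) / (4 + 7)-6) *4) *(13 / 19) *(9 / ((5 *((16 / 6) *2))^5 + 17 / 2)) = -909792 / 124518478489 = -0.00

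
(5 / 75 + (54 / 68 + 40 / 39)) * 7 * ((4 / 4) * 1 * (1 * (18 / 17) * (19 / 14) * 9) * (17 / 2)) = 6416091 / 4420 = 1451.60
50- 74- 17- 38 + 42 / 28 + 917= 1679 / 2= 839.50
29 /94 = 0.31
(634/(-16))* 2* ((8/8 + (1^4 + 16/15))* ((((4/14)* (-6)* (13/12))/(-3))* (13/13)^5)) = -94783/630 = -150.45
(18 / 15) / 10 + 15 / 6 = 131 / 50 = 2.62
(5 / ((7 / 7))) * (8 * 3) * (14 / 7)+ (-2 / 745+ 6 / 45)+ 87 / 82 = 44203189 / 183270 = 241.19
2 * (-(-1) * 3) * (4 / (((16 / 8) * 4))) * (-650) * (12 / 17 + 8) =-288600 / 17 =-16976.47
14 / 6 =7 / 3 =2.33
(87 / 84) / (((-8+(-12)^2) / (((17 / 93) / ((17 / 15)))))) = 145 / 118048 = 0.00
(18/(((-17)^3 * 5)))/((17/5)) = -0.00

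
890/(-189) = -890/189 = -4.71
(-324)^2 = 104976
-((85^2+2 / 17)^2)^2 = -227601635264504981041 / 83521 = -2725082736850672.06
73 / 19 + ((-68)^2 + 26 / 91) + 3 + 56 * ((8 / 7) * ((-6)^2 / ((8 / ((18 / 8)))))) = 5279.13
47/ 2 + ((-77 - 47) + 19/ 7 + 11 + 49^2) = 32399/ 14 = 2314.21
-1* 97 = -97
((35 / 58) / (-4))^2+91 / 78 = 192059 / 161472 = 1.19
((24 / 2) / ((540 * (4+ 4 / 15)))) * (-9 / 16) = -3 / 1024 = -0.00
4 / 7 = 0.57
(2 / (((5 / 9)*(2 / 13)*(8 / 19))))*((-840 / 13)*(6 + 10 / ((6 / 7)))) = -63441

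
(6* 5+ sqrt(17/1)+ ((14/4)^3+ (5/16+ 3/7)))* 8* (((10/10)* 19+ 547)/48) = 7333.40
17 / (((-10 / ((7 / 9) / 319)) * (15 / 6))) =-119 / 71775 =-0.00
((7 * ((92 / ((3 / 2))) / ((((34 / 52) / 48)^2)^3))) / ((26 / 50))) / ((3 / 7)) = 7278729199707016396800 / 24137569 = 301551875406633.39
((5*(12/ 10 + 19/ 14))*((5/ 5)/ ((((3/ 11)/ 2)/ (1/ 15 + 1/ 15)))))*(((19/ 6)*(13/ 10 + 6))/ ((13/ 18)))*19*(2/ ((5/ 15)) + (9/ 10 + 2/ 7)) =26100195671/ 477750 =54631.49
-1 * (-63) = 63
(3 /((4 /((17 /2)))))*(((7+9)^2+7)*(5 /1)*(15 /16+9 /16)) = 201195 /16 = 12574.69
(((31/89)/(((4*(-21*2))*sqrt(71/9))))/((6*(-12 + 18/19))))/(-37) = -589*sqrt(71)/16497139680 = -0.00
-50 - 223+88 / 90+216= -2521 / 45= -56.02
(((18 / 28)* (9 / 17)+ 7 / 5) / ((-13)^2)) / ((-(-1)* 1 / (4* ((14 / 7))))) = 8284 / 100555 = 0.08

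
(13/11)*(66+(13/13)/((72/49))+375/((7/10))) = 3946891/5544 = 711.92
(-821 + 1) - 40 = -860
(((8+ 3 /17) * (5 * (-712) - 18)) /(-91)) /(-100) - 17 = -1563621 /77350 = -20.21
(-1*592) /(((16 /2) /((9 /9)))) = -74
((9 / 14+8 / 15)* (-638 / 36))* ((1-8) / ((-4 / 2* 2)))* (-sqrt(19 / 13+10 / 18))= 6061* sqrt(767) / 3240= 51.81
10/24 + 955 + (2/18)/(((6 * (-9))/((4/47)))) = 955.42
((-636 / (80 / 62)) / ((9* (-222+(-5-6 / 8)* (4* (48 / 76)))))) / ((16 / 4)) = 31217 / 539280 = 0.06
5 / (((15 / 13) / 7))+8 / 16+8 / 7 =1343 / 42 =31.98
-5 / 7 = -0.71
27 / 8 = 3.38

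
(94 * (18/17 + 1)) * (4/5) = 2632/17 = 154.82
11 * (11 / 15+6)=74.07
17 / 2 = 8.50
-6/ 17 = -0.35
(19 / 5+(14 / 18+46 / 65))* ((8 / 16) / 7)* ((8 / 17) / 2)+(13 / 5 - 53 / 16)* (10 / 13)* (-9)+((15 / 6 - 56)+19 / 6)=-25235053 / 556920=-45.31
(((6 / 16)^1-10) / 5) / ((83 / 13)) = -1001 / 3320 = -0.30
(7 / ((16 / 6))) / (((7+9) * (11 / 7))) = 147 / 1408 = 0.10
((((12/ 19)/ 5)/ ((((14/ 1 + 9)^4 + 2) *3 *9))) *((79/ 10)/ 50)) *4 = 316/ 29908220625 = 0.00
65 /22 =2.95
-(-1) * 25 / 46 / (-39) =-25 / 1794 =-0.01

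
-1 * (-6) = 6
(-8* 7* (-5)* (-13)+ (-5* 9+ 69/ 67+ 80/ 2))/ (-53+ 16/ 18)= 313902/ 4489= 69.93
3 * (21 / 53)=63 / 53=1.19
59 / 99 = 0.60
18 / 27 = 2 / 3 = 0.67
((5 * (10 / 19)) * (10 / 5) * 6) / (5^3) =24 / 95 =0.25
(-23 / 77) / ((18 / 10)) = -115 / 693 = -0.17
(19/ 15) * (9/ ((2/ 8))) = 228/ 5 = 45.60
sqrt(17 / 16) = sqrt(17) / 4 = 1.03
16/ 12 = 4/ 3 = 1.33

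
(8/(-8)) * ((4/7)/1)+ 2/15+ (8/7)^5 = 381074/252105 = 1.51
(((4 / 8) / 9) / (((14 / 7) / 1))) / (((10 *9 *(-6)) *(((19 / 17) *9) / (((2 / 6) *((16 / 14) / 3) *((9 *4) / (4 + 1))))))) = -34 / 7271775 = -0.00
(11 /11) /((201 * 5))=1 /1005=0.00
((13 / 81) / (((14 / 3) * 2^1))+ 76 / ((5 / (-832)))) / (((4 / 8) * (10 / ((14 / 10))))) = -47803327 / 13500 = -3540.99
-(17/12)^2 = -289/144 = -2.01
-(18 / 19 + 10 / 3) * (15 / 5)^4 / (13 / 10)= -65880 / 247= -266.72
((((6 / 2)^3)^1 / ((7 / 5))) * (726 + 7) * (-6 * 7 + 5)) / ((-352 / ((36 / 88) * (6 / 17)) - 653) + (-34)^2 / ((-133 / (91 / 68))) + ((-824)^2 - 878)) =-1878264855 / 2423908634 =-0.77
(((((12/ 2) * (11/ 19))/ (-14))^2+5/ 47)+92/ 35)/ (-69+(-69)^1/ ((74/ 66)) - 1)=-430120856/ 20231705305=-0.02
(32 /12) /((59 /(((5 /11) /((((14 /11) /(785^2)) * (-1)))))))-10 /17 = -209528890 /21063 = -9947.72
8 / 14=4 / 7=0.57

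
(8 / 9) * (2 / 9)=16 / 81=0.20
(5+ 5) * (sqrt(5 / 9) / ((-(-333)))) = 10 * sqrt(5) / 999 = 0.02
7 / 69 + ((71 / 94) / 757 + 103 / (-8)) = -250847933 / 19639608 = -12.77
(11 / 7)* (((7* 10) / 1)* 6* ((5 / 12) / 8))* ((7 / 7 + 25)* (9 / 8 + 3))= 117975 / 32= 3686.72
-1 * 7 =-7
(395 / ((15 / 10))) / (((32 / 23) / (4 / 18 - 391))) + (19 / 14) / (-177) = -13196154653 / 178416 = -73962.84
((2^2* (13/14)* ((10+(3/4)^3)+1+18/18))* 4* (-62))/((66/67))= -7155265/616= -11615.69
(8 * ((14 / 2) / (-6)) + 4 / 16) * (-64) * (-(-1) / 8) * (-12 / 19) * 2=-1744 / 19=-91.79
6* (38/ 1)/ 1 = 228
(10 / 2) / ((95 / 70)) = 70 / 19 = 3.68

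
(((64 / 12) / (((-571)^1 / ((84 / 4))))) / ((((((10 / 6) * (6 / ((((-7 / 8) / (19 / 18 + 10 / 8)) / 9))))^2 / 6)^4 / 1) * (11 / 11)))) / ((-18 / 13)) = 4721372019 / 257211772910278482200000000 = 0.00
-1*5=-5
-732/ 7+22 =-578/ 7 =-82.57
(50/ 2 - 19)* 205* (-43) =-52890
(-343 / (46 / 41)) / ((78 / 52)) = -14063 / 69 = -203.81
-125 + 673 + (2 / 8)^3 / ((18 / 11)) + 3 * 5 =648587 / 1152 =563.01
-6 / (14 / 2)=-6 / 7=-0.86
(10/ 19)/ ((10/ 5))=5/ 19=0.26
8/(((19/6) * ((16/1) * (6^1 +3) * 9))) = 1/513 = 0.00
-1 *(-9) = 9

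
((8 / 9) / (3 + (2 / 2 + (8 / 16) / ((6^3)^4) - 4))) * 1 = 3869835264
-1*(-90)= 90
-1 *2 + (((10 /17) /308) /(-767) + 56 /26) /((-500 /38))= -83552053 /38615500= -2.16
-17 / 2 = -8.50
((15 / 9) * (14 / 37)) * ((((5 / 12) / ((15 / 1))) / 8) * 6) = 35 / 2664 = 0.01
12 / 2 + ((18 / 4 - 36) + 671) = 1291 / 2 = 645.50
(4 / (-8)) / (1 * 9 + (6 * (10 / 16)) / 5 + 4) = -2 / 55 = -0.04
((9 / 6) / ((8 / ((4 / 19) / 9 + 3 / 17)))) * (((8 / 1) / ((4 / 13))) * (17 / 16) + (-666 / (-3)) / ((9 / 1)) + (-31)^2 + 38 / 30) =70735007 / 1860480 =38.02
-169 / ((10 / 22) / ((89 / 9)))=-165451 / 45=-3676.69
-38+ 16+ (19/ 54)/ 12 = -14237/ 648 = -21.97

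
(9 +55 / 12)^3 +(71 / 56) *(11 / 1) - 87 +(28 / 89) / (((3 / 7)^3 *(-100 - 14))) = 149304218533 / 61363008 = 2433.13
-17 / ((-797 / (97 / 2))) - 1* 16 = -23855 / 1594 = -14.97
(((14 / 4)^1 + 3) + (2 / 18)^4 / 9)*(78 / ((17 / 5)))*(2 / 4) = 49896535 / 669222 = 74.56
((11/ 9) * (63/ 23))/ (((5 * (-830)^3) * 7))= -11/ 65755505000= -0.00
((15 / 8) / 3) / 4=5 / 32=0.16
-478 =-478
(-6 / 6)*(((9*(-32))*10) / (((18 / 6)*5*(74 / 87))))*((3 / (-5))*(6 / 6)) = -135.44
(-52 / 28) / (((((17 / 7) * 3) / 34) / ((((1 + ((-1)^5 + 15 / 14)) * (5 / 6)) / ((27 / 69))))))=-7475 / 378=-19.78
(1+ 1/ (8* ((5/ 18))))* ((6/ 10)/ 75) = 29/ 2500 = 0.01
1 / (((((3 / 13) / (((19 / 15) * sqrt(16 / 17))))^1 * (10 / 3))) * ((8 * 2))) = 247 * sqrt(17) / 10200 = 0.10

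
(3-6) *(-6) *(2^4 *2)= 576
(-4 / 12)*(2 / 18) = -1 / 27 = -0.04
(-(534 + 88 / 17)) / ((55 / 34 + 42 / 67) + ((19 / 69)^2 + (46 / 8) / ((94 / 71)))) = -1099361900592 / 13586484095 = -80.92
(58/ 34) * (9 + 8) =29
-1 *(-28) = 28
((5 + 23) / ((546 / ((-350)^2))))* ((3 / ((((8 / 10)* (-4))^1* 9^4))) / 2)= -153125 / 341172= -0.45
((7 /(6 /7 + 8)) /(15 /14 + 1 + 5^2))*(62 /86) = 343 /16297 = 0.02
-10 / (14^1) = -5 / 7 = -0.71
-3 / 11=-0.27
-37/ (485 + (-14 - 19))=-37/ 452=-0.08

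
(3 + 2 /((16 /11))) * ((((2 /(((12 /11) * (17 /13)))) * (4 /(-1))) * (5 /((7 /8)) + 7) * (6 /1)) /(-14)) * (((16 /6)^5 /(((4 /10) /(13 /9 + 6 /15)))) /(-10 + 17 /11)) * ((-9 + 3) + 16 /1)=-2379725004800 /24203529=-98321.41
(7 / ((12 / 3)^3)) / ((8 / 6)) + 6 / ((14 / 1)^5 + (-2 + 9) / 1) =3765329 / 45894912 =0.08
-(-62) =62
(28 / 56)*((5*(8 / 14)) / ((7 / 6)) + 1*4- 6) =11 / 49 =0.22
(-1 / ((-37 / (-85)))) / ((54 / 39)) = -1.66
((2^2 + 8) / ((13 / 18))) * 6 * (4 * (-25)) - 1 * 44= -10013.23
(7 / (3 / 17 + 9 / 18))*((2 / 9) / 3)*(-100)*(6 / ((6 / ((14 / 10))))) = -66640 / 621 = -107.31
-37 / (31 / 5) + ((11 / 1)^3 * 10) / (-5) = -2667.97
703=703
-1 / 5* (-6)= 6 / 5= 1.20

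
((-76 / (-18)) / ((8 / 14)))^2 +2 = 18337 / 324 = 56.60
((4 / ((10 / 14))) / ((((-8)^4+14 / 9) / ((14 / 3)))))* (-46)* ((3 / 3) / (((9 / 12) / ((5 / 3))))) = -36064 / 55317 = -0.65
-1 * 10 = -10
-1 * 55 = -55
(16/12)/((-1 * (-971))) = 4/2913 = 0.00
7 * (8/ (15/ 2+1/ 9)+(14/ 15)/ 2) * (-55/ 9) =-240163/ 3699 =-64.93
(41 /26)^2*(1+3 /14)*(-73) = -2086121 /9464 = -220.43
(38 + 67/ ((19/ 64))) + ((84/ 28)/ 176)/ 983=866770137/ 3287152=263.68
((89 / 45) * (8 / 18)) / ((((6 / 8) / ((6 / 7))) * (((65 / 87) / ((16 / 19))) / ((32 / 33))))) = 42287104 / 38513475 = 1.10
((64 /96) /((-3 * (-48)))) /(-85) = -1 /18360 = -0.00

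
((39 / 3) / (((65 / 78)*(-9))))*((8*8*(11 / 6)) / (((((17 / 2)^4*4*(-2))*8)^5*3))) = 143 / 8778739838358756648387458160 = 0.00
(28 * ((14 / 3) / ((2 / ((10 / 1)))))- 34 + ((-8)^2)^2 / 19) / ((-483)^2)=47590 / 13297473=0.00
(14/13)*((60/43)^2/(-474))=-8400/1898923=-0.00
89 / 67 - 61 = -3998 / 67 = -59.67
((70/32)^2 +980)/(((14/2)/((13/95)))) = 93639/4864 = 19.25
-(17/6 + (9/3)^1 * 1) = -35/6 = -5.83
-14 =-14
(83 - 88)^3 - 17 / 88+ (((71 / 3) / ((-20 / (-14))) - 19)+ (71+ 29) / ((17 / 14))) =-45.27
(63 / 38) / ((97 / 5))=315 / 3686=0.09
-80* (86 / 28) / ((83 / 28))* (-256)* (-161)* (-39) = 11059077120 / 83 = 133241893.01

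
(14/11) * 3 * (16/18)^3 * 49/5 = 351232/13365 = 26.28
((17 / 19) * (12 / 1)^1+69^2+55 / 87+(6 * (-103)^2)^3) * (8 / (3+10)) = 3410671875031800944 / 21489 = 158717105264637.77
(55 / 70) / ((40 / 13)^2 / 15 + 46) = 5577 / 330988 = 0.02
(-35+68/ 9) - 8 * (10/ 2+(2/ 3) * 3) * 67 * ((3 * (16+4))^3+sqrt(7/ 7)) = -7293922015/ 9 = -810435779.44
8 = 8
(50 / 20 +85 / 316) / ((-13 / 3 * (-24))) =0.03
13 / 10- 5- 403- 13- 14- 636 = -10697 / 10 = -1069.70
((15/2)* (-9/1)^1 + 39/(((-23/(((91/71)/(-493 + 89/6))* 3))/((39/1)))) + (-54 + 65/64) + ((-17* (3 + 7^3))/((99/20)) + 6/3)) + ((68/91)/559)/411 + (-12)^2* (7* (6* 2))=2232120507985011874915/206873884306305216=10789.76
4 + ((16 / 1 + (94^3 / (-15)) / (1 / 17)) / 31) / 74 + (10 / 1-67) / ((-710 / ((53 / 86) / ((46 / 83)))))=-785271781477 / 1932988632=-406.25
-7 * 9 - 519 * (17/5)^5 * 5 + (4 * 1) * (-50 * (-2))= -736695158/625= -1178712.25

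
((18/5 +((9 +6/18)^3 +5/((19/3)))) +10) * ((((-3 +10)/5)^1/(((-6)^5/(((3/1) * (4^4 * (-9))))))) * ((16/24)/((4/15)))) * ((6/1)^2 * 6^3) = 1901624704/95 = 20017102.15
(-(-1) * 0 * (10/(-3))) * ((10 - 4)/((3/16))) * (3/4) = 0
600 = 600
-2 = -2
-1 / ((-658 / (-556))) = -0.84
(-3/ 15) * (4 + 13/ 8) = -9/ 8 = -1.12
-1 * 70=-70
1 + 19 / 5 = 24 / 5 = 4.80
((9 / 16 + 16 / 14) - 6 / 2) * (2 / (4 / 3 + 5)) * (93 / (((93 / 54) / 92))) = -270135 / 133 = -2031.09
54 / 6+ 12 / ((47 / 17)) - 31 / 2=-203 / 94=-2.16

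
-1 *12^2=-144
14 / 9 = 1.56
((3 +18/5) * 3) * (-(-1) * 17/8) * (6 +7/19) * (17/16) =3461931/12160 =284.70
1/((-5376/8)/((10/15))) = -0.00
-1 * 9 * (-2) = 18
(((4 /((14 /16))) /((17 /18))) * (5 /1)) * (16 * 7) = 46080 /17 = 2710.59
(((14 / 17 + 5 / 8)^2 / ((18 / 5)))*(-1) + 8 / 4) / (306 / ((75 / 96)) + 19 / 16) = 11795275 / 3269914776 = 0.00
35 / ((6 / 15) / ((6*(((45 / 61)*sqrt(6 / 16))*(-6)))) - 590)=-127016859375 / 2141141340029+4323375*sqrt(6) / 4282282680058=-0.06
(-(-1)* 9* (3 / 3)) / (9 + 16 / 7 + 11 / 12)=756 / 1025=0.74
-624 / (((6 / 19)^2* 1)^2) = -1694173 / 27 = -62747.15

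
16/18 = 8/9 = 0.89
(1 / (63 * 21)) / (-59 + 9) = -1 / 66150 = -0.00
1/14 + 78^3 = 6643729/14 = 474552.07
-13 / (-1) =13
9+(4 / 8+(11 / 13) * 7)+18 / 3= 557 / 26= 21.42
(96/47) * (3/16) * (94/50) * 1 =18/25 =0.72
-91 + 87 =-4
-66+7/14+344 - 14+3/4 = 265.25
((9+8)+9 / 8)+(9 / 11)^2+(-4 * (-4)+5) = 38521 / 968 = 39.79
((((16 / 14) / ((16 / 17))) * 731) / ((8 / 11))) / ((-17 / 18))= -72369 / 56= -1292.30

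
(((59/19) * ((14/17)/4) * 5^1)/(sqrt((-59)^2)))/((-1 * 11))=-35/7106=-0.00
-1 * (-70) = 70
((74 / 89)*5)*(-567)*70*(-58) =851747400 / 89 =9570195.51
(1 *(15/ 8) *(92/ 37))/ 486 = 115/ 11988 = 0.01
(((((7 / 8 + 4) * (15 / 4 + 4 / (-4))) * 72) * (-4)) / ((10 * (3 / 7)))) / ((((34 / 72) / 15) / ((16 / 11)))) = -707616 / 17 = -41624.47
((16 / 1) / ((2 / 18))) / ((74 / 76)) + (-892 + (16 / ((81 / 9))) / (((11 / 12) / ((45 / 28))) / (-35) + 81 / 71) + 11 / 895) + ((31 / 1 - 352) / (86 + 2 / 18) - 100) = -117047408941014 / 138314235275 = -846.24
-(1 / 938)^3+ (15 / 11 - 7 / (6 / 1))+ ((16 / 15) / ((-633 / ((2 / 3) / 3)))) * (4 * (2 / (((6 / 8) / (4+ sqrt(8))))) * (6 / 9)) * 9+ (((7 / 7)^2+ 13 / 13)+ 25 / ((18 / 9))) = 11327248905444931 / 775780178148360 - 4096 * sqrt(2) / 85455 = 14.53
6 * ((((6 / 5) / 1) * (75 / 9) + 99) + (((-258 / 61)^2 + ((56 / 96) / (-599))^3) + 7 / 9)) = 176425308971736689 / 230320516054752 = 766.00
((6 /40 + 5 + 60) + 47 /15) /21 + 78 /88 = 14338 /3465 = 4.14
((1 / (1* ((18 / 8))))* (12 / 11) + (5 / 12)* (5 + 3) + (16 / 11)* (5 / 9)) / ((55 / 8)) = 3664 / 5445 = 0.67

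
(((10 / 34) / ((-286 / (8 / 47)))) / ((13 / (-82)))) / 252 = 0.00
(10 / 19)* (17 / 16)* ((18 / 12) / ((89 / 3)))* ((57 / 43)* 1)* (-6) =-6885 / 30616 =-0.22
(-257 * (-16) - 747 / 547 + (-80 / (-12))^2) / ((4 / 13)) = 265920889 / 19692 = 13504.01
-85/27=-3.15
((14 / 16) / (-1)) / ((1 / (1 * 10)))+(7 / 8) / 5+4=-183 / 40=-4.58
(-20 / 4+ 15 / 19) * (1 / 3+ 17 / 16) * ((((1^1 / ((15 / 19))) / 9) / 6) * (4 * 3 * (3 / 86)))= -67 / 1161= -0.06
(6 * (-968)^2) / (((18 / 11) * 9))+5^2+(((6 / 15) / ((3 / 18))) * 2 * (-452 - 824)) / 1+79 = 50723512 / 135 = 375729.72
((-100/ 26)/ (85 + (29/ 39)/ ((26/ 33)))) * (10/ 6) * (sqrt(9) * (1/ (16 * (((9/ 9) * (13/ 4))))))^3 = -375/ 26182832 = -0.00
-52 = -52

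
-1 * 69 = -69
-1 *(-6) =6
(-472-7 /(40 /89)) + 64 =-16943 /40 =-423.58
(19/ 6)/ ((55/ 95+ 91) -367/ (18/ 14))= -1083/ 66302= -0.02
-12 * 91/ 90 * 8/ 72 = -182/ 135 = -1.35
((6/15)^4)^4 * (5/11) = 65536/335693359375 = 0.00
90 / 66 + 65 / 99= 200 / 99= 2.02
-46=-46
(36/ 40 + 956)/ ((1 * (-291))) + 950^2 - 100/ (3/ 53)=2621124431/ 2910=900730.05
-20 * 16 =-320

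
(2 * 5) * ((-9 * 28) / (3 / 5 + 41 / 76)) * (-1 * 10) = 9576000 / 433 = 22115.47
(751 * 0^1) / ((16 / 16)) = 0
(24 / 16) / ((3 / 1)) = 1 / 2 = 0.50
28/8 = 7/2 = 3.50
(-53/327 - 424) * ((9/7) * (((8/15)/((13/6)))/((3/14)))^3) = -222702764032/269407125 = -826.64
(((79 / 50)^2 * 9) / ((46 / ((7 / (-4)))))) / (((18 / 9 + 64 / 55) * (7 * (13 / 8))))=-205953 / 8671000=-0.02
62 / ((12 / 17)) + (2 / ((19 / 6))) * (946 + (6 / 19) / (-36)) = 1484363 / 2166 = 685.30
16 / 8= 2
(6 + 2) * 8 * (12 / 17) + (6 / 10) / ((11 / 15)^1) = 8601 / 187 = 45.99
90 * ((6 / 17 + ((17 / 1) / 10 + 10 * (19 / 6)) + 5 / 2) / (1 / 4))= 221664 / 17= 13039.06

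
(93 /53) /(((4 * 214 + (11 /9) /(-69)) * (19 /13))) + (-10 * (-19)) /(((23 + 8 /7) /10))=7119430084841 /90463326395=78.70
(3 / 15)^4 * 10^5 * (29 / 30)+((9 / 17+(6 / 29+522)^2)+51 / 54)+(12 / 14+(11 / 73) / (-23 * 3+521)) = 8109273095313199 / 29719860156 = 272857.04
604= 604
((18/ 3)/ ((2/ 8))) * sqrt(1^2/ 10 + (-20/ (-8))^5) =237.29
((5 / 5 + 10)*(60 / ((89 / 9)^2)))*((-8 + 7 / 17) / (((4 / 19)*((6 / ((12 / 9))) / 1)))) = -7279470 / 134657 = -54.06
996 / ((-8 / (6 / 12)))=-249 / 4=-62.25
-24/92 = -6/23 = -0.26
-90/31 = -2.90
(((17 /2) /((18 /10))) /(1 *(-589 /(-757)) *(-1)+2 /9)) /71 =-64345 /537754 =-0.12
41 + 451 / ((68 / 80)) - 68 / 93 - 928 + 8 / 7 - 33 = -4305064 / 11067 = -389.00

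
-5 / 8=-0.62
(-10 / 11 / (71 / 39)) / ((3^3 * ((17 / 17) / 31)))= -4030 / 7029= -0.57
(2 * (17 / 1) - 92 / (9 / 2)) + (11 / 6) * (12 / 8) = 587 / 36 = 16.31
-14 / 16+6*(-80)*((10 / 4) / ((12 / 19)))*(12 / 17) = -182519 / 136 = -1342.05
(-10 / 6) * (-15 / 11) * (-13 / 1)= -325 / 11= -29.55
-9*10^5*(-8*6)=43200000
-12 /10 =-6 /5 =-1.20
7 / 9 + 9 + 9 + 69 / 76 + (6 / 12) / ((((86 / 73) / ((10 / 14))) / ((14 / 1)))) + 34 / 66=7908743 / 323532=24.45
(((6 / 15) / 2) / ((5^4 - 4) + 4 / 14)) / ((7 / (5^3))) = 25 / 4349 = 0.01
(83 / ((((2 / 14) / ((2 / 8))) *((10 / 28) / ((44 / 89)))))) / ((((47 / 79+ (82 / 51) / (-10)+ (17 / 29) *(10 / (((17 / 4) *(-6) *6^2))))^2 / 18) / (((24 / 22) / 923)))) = 9714120199809091920 / 415548013690710667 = 23.38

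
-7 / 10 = -0.70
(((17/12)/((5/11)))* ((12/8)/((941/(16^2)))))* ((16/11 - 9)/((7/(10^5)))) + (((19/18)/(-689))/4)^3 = -137094.28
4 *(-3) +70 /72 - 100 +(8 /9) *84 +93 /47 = -58175 /1692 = -34.38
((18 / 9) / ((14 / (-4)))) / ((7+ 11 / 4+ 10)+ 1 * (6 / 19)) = -304 / 10675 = -0.03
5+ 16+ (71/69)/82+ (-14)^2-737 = -2942089/5658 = -519.99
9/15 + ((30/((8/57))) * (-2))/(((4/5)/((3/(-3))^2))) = -21351/40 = -533.78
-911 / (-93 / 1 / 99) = 30063 / 31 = 969.77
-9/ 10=-0.90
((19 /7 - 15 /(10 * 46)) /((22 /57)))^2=80084601 /1658944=48.27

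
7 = 7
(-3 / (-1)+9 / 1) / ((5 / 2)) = 24 / 5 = 4.80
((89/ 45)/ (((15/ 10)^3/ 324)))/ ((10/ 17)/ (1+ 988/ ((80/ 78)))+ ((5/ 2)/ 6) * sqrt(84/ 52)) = -388440406016/ 940566798635+ 306141462493312 * sqrt(273)/ 14108501979525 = 358.11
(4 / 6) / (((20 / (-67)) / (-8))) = 268 / 15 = 17.87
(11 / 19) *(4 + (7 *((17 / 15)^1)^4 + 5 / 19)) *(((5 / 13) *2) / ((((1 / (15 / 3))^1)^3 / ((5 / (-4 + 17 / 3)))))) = 334596196 / 126711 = 2640.62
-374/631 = -0.59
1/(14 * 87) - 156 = -156.00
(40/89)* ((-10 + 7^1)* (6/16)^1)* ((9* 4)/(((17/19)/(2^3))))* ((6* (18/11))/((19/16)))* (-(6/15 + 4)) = 8957952/1513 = 5920.66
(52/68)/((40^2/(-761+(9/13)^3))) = -417797/1149200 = -0.36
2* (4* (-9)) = -72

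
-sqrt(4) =-2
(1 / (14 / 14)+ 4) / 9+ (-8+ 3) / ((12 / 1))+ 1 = 41 / 36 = 1.14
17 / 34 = 1 / 2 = 0.50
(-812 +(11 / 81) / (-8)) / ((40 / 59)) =-31045033 / 25920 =-1197.73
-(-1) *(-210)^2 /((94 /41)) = 904050 /47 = 19235.11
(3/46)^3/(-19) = -27/1849384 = -0.00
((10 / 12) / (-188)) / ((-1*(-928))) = -5 / 1046784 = -0.00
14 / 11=1.27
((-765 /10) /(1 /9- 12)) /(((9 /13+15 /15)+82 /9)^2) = 18849753 /341906944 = 0.06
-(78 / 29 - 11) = 241 / 29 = 8.31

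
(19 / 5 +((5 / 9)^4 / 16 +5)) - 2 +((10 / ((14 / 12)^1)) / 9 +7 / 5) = 33649187 / 3674160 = 9.16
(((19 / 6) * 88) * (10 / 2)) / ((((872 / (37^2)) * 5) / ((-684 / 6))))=-5436299 / 109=-49874.30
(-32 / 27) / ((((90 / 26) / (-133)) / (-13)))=-719264 / 1215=-591.99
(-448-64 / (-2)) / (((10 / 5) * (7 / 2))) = -416 / 7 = -59.43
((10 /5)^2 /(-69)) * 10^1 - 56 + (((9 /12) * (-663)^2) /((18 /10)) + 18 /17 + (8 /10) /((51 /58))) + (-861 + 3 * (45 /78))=55579515457 /304980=182239.87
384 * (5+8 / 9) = 6784 / 3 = 2261.33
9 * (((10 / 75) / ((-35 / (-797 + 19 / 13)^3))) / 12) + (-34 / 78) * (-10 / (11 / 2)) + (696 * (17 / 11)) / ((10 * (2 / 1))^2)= 36503002763327 / 25375350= 1438522.14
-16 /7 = -2.29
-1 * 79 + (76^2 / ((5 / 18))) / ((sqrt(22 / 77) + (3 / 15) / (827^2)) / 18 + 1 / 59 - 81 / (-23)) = 3545347374875315430829436821 / 611531493703531022718053 - 8059793829351889123702080 * sqrt(14) / 611531493703531022718053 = 5748.18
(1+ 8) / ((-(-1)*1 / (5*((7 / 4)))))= 315 / 4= 78.75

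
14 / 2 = 7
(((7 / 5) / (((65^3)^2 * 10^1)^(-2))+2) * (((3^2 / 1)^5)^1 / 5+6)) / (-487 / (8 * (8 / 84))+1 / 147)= -14720677405238444434405580.00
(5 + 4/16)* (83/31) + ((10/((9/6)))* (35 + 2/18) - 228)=67397/3348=20.13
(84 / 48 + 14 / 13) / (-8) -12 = -5139 / 416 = -12.35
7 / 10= 0.70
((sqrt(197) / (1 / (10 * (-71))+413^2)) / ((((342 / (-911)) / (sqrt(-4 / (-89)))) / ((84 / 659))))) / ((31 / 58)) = -0.00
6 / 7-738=-5160 / 7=-737.14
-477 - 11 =-488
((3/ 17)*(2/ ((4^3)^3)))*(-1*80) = -15/ 139264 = -0.00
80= 80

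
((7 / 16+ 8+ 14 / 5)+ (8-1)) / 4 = 1459 / 320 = 4.56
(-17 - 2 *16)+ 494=445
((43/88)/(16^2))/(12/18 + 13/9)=387/428032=0.00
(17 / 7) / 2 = 1.21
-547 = -547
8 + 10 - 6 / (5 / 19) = -24 / 5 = -4.80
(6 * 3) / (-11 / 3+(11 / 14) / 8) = -6048 / 1199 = -5.04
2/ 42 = 1/ 21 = 0.05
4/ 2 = 2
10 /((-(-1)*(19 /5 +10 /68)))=2.53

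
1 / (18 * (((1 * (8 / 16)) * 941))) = 1 / 8469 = 0.00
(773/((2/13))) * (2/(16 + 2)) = 10049/18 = 558.28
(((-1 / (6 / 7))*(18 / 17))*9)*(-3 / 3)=189 / 17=11.12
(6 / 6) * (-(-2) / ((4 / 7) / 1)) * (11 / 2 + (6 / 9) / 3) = 721 / 36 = 20.03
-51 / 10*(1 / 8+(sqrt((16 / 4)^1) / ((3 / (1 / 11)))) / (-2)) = -85 / 176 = -0.48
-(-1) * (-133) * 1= -133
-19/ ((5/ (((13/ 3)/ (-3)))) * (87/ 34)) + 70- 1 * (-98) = 666118/ 3915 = 170.15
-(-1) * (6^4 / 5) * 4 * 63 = 326592 / 5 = 65318.40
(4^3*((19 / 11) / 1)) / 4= 304 / 11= 27.64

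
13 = 13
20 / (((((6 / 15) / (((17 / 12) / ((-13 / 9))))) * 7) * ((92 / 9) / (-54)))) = 309825 / 8372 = 37.01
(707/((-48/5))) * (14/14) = -3535/48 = -73.65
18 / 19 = 0.95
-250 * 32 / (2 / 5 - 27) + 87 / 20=811571 / 2660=305.10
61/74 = 0.82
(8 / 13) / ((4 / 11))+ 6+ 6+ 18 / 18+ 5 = 19.69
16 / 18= 8 / 9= 0.89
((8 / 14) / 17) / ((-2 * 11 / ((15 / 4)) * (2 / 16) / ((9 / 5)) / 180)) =-14.85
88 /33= 8 /3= 2.67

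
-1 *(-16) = 16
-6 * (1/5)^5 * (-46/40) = 69/31250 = 0.00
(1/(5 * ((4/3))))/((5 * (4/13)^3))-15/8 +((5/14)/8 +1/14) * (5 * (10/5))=14137/44800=0.32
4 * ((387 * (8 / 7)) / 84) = 1032 / 49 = 21.06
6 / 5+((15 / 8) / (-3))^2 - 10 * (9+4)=-41091 / 320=-128.41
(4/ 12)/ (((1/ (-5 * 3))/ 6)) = -30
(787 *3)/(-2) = -2361/2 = -1180.50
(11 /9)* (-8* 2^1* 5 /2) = -440 /9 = -48.89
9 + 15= 24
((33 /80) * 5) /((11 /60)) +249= 1041 /4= 260.25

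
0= 0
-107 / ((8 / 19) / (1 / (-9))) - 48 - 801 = -820.76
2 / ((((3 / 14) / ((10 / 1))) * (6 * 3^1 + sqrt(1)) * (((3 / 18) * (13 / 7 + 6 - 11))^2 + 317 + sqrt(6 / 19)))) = 575902488 / 37196272087 - 1815156 * sqrt(114) / 706729169653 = 0.02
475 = 475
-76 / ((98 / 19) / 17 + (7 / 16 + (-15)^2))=-392768 / 1166629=-0.34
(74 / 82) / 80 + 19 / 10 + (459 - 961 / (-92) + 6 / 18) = 106752941 / 226320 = 471.69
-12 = -12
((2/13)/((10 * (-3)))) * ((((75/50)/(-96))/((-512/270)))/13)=-9/2768896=-0.00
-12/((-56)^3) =3/43904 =0.00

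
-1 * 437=-437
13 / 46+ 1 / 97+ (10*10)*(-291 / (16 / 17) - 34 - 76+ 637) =21781.54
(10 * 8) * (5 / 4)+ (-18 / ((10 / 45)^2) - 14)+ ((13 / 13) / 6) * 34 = -1637 / 6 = -272.83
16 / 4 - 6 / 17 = 62 / 17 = 3.65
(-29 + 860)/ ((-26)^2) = 831/ 676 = 1.23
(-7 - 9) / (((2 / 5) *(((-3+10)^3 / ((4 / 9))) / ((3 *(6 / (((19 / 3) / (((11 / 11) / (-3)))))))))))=320 / 6517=0.05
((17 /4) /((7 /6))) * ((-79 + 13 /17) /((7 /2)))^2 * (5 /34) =541500 /2023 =267.67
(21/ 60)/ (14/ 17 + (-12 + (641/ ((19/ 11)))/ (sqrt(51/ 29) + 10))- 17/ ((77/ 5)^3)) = 733590712293036059*sqrt(1479)/ 10976127185766975264840 + 9984744314142106047/ 731741812384465017656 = 0.02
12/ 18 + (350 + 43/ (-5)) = 5131/ 15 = 342.07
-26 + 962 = 936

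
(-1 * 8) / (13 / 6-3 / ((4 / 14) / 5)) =24 / 151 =0.16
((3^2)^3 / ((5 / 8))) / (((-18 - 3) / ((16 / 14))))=-63.48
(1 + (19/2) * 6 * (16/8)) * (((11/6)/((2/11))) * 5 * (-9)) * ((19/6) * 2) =-1321925/4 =-330481.25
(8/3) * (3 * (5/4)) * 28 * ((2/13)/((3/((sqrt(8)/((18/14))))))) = 31.59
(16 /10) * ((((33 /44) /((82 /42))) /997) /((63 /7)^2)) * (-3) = -0.00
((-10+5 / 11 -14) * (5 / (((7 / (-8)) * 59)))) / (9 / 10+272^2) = 14800 / 480162001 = 0.00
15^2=225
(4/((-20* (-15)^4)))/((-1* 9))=1/2278125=0.00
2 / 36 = 1 / 18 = 0.06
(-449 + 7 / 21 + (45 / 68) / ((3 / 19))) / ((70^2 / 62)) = -2810863 / 499800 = -5.62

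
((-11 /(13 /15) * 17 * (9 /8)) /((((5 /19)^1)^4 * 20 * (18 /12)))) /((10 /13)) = -219330243 /100000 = -2193.30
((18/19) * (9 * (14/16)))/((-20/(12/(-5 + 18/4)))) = 8.95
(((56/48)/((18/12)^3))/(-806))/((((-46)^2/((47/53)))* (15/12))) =-658/4576058955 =-0.00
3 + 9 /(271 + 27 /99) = 9051 /2984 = 3.03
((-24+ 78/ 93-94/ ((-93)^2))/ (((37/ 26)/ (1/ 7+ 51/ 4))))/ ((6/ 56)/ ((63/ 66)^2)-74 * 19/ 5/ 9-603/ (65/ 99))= 748914759320/ 3387344680843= 0.22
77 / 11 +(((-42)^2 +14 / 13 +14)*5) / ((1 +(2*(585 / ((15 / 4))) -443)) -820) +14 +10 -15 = 8196 / 1235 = 6.64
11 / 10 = 1.10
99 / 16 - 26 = -317 / 16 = -19.81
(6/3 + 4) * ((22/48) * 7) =77/4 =19.25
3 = 3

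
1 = 1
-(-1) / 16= 1 / 16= 0.06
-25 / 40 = -5 / 8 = -0.62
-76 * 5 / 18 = -21.11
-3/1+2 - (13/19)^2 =-530/361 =-1.47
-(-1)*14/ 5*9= 126/ 5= 25.20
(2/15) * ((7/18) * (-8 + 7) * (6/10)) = -7/225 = -0.03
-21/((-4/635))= 13335/4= 3333.75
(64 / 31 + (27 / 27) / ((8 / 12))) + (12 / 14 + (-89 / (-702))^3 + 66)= 5286763575125 / 75070804536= 70.42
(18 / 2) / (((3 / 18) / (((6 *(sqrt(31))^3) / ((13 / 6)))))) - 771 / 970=-771 / 970 + 60264 *sqrt(31) / 13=25809.65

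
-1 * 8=-8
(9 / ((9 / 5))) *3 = 15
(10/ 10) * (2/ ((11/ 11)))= 2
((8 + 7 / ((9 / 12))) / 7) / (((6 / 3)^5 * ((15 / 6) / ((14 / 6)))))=13 / 180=0.07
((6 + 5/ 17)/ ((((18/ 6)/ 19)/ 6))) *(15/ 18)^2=50825/ 306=166.09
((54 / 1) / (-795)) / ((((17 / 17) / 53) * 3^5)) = -2 / 135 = -0.01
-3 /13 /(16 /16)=-3 /13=-0.23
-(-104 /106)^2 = -2704 /2809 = -0.96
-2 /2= -1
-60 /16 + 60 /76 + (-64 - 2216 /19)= -13953 /76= -183.59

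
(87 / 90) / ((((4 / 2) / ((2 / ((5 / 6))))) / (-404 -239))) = -18647 / 25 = -745.88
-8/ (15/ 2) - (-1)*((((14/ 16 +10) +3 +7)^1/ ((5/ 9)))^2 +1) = 1411.81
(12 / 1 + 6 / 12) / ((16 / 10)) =125 / 16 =7.81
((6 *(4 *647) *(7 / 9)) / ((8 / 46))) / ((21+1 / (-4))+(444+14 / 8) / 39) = 2708342 / 1255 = 2158.04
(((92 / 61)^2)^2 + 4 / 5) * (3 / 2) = 620369766 / 69229205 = 8.96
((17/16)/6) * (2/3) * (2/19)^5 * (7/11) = 0.00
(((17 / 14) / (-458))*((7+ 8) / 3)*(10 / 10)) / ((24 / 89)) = -0.05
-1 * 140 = -140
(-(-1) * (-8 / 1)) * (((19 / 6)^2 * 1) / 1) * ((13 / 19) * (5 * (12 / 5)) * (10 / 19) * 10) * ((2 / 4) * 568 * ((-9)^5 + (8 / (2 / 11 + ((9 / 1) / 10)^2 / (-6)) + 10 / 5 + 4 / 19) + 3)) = 340296944665600 / 5871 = 57962347924.65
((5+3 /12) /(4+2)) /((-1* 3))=-7 /24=-0.29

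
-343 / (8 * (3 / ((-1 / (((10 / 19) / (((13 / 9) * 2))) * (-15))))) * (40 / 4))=-84721 / 162000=-0.52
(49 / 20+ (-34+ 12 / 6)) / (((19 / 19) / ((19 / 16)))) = -11229 / 320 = -35.09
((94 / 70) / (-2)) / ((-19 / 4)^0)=-47 / 70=-0.67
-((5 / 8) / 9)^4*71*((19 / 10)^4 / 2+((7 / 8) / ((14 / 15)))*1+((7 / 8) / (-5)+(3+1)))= -16015541 / 859963392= -0.02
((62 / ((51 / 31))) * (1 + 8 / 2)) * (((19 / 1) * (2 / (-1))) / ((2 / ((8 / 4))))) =-365180 / 51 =-7160.39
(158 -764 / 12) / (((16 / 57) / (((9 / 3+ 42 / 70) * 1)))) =48393 / 40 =1209.82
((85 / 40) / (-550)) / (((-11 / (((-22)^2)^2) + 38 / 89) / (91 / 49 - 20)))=23250271 / 141602825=0.16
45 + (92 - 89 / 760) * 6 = 596.30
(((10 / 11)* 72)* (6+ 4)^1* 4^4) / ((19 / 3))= 5529600 / 209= 26457.42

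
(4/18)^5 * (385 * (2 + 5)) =1.46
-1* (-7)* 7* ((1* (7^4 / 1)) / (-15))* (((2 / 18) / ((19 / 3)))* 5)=-117649 / 171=-688.01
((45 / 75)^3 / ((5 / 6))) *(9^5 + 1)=382644 / 25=15305.76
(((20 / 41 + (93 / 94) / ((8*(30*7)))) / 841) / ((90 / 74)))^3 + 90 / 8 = 8409104216070641003623261041827 / 747475930310157040767488000000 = 11.25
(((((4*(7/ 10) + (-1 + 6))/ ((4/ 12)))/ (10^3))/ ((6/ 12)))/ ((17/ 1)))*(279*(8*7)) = 457002/ 10625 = 43.01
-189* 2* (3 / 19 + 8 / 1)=-3083.68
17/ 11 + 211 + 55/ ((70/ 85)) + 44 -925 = -92657/ 154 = -601.67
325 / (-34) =-325 / 34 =-9.56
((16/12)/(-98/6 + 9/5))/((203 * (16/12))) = -15/44254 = -0.00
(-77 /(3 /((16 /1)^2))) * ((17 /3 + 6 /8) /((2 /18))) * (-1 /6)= 189728 /3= 63242.67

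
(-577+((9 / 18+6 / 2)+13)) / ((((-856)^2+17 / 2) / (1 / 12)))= -59 / 925572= -0.00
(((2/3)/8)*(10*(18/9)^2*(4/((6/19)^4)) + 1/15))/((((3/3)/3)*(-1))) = -6516077/1620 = -4022.27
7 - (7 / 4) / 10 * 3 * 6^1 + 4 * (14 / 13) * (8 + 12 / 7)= 11881 / 260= 45.70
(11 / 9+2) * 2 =58 / 9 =6.44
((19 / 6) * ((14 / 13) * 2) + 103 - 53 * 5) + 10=-5662 / 39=-145.18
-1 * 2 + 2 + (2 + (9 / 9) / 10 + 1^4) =31 / 10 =3.10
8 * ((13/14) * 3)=156/7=22.29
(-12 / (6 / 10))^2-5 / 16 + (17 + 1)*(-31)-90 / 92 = -58619 / 368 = -159.29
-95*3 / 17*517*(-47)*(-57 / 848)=-394737255 / 14416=-27381.89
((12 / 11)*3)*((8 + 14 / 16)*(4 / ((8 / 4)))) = 639 / 11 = 58.09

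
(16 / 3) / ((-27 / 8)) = -128 / 81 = -1.58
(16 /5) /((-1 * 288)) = -1 /90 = -0.01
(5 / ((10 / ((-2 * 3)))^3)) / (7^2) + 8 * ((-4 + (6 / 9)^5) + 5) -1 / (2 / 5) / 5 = 5079203 / 595350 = 8.53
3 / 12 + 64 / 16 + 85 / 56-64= -3261 / 56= -58.23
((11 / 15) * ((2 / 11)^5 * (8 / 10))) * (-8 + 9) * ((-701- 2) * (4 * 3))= -359936 / 366025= -0.98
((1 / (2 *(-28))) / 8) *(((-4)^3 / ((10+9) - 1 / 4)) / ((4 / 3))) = 1 / 175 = 0.01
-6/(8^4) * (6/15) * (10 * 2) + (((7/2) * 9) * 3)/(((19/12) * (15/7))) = 27.84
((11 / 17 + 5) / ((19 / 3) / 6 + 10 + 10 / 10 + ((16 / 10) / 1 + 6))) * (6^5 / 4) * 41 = 688642560 / 30073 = 22899.03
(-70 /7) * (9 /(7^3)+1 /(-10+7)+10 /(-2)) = 54610 /1029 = 53.07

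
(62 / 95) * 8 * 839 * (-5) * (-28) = 11652032 / 19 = 613264.84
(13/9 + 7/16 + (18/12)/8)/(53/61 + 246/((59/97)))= 536251/105027048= 0.01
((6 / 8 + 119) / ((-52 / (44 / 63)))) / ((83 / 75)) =-131725 / 90636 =-1.45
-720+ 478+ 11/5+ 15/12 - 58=-5931/20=-296.55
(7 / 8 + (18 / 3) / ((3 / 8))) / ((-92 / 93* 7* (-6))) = 4185 / 10304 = 0.41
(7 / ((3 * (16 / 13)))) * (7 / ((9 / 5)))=3185 / 432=7.37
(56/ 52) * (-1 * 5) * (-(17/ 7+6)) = 590/ 13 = 45.38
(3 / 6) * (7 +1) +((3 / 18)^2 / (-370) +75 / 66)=752569 / 146520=5.14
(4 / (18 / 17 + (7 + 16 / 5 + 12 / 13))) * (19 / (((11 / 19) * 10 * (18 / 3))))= 79781 / 444213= 0.18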